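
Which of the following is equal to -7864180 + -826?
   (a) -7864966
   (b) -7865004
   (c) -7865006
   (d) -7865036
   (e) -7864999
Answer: c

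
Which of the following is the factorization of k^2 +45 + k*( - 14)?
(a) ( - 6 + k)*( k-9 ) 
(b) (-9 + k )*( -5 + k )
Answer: b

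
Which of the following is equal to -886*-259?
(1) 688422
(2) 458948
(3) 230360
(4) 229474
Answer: 4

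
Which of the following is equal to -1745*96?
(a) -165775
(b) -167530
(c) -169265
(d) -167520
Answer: d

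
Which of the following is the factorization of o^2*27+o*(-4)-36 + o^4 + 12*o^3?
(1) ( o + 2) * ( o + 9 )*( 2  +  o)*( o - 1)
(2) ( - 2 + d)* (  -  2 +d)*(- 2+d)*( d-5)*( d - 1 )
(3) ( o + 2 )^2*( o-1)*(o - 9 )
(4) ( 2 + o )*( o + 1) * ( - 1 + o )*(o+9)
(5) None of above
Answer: 1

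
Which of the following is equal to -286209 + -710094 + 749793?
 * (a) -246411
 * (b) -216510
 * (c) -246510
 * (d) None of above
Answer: c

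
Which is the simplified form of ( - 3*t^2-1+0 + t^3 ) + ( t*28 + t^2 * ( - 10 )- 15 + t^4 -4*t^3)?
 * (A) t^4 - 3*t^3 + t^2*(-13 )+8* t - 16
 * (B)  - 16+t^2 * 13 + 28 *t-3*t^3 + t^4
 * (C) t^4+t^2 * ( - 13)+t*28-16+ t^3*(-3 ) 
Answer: C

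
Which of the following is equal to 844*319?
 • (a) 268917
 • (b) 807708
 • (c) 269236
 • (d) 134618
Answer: c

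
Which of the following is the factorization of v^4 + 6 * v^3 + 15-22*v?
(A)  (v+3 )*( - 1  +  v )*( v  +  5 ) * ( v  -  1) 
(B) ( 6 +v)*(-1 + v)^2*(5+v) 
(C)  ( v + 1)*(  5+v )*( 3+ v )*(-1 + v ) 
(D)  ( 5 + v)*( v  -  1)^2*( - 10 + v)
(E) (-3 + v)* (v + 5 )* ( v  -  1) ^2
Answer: A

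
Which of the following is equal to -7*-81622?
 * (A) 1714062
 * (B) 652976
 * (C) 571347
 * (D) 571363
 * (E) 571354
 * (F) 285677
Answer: E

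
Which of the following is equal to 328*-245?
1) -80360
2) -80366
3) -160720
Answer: 1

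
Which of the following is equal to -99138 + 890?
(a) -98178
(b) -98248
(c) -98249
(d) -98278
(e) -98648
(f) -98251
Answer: b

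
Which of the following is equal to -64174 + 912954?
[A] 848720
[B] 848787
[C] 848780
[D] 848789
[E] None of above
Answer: C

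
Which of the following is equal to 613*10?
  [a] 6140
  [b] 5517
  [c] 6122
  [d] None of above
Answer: d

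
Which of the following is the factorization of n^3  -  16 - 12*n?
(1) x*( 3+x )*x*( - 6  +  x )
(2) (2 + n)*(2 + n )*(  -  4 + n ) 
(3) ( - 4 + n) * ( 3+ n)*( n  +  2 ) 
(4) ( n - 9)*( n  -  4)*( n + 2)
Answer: 2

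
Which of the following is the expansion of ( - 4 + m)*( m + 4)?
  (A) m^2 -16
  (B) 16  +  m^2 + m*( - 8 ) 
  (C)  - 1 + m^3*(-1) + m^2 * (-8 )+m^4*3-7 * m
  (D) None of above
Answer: A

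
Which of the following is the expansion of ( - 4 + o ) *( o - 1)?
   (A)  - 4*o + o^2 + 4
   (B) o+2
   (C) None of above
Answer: C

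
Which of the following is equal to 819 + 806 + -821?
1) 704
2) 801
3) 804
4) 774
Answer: 3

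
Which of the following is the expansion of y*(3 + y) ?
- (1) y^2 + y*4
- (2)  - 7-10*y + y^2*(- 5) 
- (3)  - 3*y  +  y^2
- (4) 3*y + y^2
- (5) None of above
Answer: 4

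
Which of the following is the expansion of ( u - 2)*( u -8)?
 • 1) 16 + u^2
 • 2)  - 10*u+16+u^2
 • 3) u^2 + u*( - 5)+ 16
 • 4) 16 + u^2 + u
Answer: 2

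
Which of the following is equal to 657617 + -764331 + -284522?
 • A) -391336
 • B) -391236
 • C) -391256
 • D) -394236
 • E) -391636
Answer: B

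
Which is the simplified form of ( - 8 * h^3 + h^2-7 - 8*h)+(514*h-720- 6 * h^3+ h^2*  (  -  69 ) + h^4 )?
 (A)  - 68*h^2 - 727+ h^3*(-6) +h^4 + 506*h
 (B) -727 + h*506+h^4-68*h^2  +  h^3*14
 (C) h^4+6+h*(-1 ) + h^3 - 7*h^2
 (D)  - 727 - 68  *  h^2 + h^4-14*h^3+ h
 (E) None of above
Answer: E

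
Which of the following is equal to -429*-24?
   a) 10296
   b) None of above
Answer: a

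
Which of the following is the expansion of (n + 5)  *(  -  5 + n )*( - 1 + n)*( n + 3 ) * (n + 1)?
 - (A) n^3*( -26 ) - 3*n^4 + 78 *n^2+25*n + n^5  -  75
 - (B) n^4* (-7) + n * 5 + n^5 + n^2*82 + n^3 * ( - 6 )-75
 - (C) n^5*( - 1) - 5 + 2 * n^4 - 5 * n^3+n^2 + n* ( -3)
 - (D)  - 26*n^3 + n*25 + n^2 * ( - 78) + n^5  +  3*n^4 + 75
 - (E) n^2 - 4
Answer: D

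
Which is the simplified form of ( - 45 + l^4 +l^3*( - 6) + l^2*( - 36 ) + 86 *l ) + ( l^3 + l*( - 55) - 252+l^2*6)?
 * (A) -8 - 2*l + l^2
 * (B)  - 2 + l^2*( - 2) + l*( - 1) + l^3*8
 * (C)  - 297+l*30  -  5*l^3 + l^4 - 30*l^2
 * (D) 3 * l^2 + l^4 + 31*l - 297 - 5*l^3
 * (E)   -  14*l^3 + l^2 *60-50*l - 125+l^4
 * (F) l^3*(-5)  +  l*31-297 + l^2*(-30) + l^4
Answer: F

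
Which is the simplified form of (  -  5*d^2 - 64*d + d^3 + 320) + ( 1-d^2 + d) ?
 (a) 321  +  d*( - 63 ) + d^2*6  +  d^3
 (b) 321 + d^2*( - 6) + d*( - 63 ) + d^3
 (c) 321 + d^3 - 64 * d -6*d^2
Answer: b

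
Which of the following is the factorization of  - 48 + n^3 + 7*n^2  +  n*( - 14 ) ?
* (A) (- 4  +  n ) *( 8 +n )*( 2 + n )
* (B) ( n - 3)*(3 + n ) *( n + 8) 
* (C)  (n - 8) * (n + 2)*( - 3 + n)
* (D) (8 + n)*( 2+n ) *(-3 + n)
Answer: D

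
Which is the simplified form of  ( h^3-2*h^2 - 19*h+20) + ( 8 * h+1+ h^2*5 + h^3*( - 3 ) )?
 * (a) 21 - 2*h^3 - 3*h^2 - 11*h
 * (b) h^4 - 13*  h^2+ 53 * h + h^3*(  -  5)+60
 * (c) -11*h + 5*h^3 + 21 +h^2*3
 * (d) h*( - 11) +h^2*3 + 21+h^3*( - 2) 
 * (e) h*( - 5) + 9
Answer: d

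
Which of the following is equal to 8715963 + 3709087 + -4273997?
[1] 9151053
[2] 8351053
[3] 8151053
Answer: 3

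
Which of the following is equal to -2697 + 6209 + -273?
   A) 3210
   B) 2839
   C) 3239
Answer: C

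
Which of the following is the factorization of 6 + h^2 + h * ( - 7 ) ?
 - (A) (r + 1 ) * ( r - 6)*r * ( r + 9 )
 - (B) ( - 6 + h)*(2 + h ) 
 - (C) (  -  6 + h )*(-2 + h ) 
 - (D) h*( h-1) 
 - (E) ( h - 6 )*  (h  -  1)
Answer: E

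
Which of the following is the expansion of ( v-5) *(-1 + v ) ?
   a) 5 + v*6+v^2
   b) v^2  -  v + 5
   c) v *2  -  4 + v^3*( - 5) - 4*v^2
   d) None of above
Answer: d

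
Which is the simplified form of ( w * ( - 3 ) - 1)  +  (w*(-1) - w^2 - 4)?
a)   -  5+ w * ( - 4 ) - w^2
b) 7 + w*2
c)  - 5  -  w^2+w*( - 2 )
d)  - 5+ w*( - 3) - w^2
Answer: a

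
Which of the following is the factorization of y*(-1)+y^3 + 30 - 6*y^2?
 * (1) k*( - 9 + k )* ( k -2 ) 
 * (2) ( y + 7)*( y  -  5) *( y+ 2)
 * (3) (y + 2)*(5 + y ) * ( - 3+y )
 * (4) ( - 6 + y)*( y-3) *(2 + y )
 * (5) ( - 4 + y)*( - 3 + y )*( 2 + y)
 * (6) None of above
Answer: 6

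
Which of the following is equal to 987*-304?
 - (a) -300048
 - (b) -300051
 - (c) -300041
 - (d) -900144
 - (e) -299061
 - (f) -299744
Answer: a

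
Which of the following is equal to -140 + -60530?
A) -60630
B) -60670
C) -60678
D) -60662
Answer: B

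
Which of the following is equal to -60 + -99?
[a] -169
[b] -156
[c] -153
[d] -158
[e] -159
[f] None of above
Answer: e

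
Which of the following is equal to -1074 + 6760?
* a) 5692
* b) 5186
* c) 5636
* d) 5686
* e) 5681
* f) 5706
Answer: d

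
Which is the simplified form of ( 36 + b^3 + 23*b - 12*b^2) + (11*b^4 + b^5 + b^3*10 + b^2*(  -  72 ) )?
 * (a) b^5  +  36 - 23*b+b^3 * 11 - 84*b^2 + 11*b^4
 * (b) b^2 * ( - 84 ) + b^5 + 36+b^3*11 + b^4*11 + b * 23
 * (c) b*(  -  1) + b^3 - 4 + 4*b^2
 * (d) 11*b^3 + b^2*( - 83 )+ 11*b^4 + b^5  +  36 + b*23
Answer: b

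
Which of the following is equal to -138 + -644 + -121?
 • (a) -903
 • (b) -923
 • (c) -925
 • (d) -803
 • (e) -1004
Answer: a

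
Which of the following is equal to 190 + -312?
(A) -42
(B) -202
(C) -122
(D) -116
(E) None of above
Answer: C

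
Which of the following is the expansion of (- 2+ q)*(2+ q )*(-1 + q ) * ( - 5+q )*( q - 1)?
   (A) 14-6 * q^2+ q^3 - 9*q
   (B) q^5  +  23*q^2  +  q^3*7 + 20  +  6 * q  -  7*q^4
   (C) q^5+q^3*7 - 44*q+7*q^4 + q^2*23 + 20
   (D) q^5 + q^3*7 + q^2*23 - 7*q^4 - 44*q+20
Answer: D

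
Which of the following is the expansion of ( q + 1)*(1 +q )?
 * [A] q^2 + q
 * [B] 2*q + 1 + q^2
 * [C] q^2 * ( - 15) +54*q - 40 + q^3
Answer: B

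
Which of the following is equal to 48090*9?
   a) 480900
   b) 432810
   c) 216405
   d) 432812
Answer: b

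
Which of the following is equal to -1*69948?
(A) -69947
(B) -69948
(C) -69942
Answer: B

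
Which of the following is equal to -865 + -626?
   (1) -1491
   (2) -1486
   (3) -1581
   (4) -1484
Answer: 1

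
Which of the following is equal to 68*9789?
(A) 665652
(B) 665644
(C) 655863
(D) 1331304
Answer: A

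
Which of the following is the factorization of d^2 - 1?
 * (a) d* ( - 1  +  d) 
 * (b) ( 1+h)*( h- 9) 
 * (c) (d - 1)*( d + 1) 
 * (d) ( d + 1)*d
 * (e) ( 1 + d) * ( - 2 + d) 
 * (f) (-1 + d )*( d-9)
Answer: c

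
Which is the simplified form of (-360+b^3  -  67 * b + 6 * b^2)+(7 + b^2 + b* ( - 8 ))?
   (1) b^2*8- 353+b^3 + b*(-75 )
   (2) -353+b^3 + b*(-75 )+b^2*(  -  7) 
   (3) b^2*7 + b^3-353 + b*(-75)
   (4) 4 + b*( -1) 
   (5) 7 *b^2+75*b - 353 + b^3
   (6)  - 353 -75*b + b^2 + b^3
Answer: 3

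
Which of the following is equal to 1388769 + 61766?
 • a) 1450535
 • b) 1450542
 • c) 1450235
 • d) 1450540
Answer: a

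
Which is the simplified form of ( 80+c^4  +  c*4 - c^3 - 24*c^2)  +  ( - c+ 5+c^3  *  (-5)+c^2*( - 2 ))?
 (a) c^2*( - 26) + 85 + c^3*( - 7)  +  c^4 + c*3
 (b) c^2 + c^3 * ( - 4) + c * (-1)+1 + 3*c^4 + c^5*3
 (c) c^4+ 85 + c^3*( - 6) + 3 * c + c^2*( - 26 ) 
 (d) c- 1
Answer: c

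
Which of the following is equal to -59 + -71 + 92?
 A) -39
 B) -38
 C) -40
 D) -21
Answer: B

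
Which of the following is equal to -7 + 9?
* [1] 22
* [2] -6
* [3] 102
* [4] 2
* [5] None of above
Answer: 4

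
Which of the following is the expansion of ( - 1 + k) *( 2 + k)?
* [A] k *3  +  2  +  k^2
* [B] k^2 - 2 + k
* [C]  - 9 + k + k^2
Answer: B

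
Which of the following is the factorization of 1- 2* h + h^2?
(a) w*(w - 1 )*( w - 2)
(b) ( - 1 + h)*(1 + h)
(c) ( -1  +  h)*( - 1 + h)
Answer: c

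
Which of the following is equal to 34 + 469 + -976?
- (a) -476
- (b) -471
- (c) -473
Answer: c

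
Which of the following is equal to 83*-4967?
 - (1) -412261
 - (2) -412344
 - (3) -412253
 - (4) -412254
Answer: 1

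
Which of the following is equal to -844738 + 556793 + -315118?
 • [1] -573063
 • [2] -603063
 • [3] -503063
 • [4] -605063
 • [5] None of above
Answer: 2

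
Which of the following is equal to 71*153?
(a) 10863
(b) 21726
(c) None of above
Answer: a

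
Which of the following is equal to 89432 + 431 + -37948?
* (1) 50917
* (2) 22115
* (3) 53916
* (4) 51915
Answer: 4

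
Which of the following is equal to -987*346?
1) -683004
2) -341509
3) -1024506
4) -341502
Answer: 4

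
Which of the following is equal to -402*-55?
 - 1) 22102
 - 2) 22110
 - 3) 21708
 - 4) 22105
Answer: 2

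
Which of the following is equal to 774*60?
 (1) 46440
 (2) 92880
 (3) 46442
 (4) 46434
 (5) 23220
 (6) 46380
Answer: 1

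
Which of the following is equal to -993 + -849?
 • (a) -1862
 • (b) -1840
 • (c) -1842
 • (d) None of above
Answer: c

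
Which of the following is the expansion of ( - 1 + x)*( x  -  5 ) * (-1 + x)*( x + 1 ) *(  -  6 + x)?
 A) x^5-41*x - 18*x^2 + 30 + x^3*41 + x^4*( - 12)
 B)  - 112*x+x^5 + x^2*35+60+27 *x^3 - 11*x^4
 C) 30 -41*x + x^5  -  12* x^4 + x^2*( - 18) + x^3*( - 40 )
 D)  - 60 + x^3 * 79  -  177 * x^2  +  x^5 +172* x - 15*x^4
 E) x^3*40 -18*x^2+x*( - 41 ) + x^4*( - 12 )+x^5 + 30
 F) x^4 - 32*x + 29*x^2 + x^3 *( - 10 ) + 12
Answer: E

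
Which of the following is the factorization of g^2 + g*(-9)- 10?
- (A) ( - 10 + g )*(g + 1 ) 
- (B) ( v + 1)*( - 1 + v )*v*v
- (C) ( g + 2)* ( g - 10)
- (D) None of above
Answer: A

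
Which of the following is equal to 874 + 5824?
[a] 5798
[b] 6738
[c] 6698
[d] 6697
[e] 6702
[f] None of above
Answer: c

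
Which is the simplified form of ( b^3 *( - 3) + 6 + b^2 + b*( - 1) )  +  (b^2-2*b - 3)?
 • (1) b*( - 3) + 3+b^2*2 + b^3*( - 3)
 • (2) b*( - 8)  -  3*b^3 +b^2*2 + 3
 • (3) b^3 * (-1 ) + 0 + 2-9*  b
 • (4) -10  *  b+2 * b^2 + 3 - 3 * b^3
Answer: 1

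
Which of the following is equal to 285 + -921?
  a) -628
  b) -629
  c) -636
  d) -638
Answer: c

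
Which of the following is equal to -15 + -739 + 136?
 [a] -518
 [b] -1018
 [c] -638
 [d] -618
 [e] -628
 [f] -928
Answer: d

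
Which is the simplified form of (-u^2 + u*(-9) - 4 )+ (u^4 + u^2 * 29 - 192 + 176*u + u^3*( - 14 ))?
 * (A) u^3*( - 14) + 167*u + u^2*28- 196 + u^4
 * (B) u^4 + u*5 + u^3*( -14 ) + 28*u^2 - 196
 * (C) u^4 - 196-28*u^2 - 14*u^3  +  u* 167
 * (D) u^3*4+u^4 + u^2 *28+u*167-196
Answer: A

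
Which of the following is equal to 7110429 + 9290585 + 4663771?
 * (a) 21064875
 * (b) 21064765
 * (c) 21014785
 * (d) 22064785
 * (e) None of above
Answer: e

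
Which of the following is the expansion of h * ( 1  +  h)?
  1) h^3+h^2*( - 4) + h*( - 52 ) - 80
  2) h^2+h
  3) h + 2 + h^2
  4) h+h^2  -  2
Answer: 2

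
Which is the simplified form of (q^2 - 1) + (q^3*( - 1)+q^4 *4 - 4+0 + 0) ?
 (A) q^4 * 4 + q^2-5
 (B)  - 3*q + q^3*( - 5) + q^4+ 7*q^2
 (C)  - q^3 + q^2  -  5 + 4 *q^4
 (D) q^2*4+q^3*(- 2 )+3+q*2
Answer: C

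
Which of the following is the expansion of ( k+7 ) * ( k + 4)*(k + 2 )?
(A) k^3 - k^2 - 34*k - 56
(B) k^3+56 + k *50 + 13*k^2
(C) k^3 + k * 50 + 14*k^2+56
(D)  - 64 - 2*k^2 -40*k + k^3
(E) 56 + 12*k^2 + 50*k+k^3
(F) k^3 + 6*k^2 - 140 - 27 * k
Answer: B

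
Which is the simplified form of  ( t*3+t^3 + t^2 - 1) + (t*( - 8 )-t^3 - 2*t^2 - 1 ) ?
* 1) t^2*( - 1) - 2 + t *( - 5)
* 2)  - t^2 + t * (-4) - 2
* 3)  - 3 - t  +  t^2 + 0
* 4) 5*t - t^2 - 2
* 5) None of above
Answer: 1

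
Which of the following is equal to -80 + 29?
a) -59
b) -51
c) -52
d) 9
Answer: b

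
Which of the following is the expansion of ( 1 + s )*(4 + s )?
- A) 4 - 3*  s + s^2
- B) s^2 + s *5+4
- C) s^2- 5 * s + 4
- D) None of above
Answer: B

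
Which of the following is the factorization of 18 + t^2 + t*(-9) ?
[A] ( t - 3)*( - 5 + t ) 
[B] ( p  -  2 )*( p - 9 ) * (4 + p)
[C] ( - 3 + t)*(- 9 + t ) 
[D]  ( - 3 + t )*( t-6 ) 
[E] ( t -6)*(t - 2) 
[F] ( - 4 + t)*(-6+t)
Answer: D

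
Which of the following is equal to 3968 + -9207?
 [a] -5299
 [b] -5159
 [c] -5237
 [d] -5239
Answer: d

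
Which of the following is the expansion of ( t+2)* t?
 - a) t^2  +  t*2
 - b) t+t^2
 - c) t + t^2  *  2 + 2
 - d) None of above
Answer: a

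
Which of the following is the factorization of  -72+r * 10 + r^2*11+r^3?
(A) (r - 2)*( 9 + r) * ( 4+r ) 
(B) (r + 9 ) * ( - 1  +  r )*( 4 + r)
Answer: A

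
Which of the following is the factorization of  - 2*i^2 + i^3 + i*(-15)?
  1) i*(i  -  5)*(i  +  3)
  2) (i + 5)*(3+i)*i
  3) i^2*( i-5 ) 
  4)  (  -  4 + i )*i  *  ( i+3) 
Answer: 1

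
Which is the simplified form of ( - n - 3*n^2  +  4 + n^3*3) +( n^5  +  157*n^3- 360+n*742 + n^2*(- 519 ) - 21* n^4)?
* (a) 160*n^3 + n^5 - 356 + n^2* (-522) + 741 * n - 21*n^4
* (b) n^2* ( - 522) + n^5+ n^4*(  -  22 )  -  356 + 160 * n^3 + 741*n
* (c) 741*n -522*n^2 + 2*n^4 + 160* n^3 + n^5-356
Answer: a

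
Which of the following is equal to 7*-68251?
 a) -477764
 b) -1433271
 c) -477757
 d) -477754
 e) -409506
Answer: c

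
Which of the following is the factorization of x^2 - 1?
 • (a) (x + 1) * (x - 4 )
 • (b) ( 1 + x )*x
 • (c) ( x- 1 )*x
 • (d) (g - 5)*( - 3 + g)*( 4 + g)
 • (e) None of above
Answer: e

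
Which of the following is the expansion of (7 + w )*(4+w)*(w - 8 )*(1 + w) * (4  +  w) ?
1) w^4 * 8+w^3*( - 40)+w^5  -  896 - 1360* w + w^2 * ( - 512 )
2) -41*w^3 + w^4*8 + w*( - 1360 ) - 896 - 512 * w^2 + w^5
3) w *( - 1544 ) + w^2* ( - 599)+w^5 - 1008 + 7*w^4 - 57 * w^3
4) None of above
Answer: 2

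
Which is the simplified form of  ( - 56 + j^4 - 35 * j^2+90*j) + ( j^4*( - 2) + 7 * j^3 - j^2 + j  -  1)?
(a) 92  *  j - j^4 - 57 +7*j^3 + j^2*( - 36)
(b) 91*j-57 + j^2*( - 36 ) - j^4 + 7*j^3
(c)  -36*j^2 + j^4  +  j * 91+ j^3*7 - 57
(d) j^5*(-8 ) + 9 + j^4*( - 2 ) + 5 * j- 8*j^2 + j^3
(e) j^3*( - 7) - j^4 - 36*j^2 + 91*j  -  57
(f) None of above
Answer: b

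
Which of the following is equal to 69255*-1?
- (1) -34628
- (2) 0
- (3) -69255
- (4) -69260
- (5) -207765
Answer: 3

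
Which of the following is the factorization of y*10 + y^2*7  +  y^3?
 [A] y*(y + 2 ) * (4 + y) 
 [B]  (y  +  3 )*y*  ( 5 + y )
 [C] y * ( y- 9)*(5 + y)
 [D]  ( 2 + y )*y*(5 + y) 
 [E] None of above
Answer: D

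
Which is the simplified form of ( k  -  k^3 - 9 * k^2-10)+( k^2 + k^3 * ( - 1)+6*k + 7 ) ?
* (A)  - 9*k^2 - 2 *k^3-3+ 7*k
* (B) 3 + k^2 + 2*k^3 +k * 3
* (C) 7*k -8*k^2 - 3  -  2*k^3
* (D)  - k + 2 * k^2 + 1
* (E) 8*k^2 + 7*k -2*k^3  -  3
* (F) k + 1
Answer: C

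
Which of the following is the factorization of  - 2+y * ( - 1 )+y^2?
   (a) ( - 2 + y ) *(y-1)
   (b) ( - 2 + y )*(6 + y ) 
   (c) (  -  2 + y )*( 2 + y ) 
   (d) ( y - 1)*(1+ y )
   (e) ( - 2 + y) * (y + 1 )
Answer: e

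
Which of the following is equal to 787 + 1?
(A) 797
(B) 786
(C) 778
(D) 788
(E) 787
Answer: D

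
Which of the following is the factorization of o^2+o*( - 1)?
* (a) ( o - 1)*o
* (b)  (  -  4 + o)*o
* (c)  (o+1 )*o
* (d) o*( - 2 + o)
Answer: a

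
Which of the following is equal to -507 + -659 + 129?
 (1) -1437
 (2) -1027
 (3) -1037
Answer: 3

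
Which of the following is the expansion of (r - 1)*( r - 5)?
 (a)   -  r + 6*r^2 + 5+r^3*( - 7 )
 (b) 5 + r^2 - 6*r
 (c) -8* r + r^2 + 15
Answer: b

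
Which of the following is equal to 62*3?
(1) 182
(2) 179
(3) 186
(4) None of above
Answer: 3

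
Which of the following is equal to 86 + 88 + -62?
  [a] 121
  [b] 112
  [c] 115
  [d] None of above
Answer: b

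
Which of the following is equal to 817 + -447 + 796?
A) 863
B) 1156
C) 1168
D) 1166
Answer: D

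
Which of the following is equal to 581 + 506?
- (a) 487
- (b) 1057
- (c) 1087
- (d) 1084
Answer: c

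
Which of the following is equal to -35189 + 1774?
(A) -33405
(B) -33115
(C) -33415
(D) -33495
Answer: C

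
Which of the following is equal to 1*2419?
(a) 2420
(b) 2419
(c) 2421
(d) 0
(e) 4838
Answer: b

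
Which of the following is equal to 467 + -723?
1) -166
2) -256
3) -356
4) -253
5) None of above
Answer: 2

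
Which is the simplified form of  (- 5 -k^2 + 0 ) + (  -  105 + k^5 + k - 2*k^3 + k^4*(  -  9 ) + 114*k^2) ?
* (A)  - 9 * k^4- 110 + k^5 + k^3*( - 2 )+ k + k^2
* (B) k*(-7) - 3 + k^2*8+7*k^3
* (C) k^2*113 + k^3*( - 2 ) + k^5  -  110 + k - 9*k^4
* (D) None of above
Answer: C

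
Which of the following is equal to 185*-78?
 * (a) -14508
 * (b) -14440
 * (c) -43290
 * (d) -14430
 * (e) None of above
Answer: d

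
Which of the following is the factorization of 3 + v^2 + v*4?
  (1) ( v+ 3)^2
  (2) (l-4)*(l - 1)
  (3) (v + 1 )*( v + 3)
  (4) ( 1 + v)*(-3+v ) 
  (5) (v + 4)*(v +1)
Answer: 3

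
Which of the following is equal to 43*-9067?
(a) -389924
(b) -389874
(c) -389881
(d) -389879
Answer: c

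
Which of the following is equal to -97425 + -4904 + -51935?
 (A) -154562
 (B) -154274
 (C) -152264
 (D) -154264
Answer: D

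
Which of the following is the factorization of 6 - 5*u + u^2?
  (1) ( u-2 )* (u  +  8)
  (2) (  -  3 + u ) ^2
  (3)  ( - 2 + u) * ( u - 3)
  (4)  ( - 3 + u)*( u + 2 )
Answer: 3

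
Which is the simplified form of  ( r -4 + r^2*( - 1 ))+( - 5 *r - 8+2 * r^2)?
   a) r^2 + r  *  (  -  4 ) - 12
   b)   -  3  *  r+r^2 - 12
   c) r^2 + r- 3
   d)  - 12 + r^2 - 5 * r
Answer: a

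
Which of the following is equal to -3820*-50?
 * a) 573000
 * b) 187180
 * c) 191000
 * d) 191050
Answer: c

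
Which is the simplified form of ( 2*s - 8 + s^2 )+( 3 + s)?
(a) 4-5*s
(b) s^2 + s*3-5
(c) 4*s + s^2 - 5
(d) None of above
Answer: b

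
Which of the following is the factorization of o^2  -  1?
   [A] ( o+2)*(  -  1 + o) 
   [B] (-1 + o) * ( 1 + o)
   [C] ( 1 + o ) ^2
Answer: B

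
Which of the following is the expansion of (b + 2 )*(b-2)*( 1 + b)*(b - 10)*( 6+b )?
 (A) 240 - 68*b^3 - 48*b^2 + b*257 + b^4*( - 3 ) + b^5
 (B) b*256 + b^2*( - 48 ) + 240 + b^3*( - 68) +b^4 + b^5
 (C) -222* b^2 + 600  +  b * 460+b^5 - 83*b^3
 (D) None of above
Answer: D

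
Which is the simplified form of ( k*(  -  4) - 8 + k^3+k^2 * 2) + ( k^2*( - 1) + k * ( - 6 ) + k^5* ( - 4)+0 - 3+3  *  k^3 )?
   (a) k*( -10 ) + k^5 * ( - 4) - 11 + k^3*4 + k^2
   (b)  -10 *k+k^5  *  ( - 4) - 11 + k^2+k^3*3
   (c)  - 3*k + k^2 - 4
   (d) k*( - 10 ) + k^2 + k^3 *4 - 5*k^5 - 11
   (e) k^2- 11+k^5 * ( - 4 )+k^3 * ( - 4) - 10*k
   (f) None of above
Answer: a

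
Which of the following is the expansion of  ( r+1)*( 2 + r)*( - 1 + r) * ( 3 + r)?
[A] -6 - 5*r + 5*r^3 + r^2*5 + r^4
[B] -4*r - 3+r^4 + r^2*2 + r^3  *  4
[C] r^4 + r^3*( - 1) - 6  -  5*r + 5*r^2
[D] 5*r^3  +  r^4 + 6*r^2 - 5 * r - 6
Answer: A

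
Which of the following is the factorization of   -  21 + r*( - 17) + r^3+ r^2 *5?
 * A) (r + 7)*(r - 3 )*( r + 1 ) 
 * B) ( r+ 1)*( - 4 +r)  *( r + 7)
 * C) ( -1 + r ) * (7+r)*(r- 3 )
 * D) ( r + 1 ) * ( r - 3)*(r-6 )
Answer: A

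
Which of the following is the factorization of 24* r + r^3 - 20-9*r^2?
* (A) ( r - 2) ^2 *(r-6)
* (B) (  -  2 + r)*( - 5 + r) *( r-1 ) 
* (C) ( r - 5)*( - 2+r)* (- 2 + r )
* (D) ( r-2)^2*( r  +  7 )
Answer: C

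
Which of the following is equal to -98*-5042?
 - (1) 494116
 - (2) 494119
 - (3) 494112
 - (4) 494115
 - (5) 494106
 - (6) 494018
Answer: 1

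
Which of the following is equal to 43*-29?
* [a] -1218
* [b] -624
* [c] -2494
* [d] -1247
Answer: d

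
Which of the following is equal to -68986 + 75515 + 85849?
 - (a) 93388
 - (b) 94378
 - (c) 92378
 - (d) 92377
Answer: c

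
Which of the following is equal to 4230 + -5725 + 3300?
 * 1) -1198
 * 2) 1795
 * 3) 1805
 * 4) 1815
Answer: 3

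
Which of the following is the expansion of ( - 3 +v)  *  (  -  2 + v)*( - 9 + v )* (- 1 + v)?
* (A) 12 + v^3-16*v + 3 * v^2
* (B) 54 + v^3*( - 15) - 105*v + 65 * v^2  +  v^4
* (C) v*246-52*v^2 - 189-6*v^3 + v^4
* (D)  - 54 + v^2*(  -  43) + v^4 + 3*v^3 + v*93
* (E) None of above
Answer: B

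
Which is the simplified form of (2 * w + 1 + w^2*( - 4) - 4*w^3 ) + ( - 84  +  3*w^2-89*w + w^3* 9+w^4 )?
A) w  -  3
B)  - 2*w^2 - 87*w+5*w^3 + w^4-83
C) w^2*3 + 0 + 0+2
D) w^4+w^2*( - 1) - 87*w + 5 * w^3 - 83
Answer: D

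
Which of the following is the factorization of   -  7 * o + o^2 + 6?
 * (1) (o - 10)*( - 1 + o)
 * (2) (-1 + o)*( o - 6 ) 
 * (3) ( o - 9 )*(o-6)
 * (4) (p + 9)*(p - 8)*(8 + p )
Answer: 2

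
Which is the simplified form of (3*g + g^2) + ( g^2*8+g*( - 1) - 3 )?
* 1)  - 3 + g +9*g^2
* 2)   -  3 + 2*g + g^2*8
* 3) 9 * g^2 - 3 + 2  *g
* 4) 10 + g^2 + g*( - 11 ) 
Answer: 3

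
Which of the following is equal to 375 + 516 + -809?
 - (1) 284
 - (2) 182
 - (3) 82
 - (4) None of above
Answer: 3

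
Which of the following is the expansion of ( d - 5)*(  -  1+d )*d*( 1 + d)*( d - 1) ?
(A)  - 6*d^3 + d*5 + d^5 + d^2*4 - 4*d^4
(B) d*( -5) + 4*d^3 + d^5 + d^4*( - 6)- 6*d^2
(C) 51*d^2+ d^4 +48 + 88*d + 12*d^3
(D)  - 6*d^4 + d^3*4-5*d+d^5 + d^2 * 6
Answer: D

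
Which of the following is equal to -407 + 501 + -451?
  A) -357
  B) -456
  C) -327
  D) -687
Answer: A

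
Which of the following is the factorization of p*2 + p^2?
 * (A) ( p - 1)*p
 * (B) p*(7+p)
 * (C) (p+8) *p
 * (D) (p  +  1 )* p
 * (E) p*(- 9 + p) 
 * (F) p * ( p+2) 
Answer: F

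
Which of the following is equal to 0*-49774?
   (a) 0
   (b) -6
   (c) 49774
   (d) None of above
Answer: a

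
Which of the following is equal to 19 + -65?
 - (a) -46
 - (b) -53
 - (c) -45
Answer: a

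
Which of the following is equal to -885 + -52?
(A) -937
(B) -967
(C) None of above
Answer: A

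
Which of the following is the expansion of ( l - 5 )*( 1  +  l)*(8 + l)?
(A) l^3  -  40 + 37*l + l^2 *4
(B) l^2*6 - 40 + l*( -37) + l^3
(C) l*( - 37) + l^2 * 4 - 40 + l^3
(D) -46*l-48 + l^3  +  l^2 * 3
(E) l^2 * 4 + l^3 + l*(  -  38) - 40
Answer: C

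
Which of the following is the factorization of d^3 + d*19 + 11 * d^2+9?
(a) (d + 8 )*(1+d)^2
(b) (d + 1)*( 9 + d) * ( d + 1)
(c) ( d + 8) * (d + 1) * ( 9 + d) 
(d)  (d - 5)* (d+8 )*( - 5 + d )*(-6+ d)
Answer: b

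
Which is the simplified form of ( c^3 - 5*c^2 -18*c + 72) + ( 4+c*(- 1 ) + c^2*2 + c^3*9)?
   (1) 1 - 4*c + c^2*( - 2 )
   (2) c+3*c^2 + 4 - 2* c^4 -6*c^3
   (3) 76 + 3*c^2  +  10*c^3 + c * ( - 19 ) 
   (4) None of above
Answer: 4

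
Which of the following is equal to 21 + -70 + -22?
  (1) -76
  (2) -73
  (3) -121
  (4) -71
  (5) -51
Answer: 4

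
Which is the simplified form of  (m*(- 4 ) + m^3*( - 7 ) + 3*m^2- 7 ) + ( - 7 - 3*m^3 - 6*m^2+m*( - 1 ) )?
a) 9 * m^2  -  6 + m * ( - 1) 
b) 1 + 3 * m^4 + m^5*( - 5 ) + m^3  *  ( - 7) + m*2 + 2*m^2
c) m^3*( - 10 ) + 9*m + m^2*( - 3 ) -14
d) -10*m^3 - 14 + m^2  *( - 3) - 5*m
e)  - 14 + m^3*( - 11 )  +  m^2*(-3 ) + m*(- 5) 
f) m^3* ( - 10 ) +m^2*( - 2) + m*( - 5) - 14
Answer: d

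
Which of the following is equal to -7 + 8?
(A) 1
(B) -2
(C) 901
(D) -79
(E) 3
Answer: A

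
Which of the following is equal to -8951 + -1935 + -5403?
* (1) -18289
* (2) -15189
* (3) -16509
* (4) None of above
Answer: 4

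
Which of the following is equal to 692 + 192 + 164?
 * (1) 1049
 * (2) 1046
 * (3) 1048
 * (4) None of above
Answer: 3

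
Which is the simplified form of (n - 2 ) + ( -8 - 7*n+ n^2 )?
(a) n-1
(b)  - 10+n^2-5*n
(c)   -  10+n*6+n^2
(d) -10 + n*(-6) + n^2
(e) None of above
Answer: d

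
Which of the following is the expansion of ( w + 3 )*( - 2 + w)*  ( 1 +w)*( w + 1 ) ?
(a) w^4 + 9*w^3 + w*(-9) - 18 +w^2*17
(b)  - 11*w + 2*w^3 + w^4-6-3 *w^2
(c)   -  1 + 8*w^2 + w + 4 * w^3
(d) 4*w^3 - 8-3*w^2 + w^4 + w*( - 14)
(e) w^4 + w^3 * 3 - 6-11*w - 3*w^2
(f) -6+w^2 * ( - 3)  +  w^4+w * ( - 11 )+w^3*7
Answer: e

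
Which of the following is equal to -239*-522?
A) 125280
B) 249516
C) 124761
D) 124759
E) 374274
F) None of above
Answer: F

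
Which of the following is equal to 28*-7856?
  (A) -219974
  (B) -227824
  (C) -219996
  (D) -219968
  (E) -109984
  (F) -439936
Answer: D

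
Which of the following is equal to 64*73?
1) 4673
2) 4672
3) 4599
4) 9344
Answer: 2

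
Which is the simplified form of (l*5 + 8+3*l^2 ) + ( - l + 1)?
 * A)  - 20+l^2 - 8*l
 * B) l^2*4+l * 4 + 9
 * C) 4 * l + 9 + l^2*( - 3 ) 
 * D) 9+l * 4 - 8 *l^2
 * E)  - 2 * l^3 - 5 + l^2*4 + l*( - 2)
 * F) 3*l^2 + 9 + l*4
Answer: F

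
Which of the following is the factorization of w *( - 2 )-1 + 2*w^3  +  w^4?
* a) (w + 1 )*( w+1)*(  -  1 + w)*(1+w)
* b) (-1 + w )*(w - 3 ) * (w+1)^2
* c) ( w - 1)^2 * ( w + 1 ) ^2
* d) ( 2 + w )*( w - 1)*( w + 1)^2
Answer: a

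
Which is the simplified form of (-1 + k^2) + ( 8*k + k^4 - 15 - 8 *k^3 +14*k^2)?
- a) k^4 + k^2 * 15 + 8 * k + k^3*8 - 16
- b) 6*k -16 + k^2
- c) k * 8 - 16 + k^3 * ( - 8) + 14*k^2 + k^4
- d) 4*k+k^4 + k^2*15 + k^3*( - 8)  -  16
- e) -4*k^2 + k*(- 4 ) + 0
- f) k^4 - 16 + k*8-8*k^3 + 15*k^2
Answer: f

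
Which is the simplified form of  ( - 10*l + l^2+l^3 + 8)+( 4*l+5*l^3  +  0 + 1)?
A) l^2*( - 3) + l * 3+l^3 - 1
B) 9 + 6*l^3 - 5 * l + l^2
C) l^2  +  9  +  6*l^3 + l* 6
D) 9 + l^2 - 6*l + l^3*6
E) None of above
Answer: D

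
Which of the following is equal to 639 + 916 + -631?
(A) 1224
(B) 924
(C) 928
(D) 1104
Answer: B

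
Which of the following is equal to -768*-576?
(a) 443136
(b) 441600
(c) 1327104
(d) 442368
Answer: d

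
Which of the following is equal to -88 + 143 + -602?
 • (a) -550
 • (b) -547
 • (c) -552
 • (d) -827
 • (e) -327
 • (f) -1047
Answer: b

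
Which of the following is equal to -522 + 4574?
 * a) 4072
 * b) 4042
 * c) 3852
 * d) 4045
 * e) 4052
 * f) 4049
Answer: e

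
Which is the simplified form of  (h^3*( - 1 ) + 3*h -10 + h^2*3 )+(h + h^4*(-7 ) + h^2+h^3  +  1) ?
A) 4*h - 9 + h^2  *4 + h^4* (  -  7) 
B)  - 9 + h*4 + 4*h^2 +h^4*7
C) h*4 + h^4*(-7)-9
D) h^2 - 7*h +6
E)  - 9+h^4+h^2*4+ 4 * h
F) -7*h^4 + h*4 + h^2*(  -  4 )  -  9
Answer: A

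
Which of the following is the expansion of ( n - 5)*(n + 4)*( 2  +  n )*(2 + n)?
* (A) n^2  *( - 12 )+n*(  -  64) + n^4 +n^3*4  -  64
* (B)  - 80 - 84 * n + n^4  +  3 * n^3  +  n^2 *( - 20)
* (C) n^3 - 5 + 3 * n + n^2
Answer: B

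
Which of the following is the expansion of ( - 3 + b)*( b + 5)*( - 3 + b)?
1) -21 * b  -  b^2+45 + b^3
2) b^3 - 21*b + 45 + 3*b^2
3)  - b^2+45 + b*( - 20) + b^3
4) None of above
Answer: 1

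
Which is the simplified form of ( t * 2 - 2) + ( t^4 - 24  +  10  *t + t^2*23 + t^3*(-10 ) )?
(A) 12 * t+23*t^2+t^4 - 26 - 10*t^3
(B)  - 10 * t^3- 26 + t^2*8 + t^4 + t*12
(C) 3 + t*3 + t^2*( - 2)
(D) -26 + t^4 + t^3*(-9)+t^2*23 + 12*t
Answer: A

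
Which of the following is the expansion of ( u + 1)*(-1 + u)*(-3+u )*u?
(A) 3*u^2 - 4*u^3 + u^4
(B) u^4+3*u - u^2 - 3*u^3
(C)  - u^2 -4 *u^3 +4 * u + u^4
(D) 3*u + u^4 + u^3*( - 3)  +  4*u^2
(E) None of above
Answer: B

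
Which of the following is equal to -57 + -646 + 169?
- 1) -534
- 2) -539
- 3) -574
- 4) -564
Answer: 1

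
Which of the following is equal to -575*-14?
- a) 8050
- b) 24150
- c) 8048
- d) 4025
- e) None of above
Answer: a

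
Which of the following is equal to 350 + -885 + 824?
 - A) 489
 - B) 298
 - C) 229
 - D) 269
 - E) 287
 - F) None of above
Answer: F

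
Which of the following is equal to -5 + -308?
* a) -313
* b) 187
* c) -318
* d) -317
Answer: a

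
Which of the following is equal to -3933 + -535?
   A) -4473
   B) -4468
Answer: B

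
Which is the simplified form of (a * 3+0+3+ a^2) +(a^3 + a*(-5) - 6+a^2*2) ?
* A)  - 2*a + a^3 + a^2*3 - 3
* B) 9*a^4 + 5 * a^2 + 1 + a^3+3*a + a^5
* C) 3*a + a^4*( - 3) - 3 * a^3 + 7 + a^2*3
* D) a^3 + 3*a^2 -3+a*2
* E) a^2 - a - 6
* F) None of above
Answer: A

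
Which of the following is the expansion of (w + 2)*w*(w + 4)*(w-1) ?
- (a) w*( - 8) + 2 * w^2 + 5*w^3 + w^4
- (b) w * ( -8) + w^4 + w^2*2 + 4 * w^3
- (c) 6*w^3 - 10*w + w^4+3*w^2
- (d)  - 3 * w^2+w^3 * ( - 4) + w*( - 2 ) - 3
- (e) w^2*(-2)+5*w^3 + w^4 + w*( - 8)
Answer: a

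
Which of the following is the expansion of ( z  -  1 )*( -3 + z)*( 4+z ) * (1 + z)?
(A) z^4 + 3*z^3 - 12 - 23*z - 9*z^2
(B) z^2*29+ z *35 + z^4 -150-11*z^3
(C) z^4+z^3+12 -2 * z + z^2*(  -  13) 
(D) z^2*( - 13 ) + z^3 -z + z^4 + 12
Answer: D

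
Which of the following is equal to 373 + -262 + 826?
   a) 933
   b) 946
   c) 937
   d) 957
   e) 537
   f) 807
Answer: c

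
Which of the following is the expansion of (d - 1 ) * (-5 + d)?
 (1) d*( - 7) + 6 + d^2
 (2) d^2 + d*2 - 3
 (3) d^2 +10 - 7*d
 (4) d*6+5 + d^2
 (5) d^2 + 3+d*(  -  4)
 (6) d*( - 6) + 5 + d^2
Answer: 6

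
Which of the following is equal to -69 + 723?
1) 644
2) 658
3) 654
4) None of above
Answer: 3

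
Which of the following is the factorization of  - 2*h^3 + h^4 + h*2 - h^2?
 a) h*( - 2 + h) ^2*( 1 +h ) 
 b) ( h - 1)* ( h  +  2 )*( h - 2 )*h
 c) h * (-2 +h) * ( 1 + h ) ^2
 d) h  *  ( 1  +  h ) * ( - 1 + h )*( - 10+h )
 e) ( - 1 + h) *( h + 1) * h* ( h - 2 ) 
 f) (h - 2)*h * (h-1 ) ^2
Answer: e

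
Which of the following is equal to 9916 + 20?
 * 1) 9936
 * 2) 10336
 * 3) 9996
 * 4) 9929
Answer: 1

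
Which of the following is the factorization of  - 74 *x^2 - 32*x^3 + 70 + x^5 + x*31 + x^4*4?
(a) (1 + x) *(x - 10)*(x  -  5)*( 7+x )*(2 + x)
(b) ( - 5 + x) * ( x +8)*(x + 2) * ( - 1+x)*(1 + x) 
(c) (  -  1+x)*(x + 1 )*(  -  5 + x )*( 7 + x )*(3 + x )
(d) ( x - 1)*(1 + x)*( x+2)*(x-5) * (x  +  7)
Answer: d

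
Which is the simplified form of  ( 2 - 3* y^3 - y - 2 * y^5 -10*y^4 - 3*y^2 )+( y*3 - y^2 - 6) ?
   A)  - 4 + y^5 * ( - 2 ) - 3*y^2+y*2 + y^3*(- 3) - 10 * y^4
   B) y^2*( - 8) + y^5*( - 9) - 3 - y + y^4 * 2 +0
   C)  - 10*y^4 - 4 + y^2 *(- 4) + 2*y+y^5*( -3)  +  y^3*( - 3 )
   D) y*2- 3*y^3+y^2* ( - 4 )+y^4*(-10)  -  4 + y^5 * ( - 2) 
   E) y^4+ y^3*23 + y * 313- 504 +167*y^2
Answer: D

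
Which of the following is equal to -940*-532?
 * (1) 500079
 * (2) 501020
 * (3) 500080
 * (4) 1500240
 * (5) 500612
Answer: 3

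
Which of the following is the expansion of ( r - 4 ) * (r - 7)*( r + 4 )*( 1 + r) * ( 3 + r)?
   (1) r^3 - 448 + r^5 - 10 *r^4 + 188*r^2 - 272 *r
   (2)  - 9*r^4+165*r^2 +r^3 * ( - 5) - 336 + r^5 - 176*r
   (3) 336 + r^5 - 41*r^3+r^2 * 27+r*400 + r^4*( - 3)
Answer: 3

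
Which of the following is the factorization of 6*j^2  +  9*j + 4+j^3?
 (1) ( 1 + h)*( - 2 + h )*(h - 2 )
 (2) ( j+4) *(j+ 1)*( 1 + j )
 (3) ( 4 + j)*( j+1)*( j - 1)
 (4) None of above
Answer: 2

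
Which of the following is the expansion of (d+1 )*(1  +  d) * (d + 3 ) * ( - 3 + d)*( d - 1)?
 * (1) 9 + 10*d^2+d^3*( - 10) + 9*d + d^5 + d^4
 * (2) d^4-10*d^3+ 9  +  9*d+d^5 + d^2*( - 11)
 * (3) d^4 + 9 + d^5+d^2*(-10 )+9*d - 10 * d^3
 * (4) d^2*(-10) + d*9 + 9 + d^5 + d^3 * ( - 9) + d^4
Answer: 3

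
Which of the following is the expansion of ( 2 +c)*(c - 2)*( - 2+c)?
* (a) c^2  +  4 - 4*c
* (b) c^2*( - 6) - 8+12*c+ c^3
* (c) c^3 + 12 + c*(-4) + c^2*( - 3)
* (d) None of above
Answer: d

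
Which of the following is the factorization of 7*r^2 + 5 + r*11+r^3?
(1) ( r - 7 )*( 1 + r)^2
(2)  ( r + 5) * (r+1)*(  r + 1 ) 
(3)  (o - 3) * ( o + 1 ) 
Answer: 2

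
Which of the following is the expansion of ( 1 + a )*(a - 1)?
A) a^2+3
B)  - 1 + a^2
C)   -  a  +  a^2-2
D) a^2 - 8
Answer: B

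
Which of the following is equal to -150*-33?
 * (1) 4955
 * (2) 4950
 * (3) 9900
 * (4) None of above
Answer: 2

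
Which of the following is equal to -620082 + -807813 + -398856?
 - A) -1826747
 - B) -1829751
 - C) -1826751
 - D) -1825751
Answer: C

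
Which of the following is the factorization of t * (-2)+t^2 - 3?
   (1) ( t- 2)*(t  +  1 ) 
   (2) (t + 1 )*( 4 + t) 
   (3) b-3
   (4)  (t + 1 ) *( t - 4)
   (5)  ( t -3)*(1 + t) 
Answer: 5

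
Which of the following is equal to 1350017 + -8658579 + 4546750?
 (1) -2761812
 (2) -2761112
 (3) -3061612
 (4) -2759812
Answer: 1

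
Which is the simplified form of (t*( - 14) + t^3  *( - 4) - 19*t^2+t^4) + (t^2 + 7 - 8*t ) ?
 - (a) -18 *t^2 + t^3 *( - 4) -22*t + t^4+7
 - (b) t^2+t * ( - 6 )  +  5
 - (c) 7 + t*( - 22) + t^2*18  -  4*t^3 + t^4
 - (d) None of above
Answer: a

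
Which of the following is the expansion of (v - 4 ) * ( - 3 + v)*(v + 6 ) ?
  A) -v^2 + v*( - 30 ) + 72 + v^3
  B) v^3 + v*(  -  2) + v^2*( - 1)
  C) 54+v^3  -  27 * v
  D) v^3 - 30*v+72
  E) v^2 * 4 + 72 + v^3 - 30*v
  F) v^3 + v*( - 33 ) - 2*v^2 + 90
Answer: A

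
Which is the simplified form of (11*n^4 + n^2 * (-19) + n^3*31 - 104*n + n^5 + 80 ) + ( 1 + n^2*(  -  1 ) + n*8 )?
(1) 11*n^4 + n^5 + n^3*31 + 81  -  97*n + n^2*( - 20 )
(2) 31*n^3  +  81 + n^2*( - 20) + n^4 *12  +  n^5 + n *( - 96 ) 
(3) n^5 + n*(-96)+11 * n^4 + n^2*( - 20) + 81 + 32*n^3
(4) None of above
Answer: 4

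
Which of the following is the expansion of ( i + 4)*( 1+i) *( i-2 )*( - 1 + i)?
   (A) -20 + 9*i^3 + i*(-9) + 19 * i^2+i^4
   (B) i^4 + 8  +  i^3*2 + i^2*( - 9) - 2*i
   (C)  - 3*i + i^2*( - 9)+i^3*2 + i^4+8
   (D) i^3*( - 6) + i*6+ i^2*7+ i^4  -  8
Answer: B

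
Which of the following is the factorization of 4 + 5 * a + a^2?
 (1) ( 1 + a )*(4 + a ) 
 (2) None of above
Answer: 1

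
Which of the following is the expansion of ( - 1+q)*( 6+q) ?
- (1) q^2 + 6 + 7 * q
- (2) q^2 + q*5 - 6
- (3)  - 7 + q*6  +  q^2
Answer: 2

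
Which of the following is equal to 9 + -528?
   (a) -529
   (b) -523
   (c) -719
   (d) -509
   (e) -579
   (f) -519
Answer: f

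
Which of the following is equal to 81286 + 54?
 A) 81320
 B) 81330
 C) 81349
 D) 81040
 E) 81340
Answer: E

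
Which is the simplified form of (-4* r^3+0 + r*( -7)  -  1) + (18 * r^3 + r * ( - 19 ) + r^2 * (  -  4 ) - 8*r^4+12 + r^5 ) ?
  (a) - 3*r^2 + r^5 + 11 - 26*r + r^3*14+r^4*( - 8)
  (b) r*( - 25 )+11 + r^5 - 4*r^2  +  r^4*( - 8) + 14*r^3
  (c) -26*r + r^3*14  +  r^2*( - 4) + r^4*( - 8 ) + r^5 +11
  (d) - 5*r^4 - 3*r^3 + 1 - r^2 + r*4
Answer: c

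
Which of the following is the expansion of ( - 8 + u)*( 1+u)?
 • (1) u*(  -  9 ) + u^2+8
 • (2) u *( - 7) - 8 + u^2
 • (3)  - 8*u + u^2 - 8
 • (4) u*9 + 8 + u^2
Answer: 2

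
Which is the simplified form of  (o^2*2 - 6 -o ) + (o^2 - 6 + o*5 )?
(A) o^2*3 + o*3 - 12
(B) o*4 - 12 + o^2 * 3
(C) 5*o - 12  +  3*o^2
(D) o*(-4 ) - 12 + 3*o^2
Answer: B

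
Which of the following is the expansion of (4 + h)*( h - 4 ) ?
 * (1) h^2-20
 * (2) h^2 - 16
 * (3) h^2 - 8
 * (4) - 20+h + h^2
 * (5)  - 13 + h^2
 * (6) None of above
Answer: 2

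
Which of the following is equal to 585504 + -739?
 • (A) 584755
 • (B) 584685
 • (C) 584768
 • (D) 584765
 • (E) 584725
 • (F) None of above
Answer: D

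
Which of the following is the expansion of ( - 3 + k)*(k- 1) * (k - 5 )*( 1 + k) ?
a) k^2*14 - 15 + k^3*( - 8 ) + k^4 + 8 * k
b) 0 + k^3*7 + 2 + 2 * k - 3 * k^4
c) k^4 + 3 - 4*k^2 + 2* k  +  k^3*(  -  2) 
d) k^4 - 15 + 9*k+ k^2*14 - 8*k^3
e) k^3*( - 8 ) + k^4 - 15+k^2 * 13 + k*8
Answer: a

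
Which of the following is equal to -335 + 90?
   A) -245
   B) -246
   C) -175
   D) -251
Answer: A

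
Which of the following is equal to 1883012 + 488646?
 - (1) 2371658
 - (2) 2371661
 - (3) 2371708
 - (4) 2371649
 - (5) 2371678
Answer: 1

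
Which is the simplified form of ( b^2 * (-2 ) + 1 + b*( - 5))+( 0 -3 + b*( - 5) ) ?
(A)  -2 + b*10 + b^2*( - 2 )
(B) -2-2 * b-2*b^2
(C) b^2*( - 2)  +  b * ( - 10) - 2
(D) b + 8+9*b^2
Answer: C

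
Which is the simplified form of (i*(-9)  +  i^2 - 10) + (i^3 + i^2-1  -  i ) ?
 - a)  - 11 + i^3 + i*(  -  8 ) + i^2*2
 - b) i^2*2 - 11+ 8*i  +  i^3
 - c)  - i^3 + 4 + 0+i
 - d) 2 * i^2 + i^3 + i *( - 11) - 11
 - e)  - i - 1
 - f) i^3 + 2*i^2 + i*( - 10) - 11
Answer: f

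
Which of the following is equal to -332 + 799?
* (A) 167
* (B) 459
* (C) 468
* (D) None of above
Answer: D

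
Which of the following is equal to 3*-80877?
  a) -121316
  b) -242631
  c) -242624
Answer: b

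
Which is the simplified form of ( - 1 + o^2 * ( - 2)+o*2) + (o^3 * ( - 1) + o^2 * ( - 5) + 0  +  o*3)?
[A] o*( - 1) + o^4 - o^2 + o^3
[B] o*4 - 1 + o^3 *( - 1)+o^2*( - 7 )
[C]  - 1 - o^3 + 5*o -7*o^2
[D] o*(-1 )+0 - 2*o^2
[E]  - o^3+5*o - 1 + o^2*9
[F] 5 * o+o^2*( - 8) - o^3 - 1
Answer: C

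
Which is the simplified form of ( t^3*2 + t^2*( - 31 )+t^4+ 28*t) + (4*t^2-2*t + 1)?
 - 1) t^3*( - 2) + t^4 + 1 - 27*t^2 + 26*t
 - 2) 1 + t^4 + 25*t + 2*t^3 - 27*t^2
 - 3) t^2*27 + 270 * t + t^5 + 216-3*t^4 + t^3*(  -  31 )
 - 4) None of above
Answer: 4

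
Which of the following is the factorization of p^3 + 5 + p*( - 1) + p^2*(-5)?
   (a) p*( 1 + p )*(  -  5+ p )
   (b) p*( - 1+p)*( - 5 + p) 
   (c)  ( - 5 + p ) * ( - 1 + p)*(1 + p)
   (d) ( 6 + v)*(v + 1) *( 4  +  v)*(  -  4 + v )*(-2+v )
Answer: c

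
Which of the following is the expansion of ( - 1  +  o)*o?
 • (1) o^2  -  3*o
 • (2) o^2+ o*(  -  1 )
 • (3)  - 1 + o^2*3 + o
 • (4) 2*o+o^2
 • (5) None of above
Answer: 2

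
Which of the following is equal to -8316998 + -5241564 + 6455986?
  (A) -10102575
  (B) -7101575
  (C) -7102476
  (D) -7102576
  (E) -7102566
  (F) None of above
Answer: D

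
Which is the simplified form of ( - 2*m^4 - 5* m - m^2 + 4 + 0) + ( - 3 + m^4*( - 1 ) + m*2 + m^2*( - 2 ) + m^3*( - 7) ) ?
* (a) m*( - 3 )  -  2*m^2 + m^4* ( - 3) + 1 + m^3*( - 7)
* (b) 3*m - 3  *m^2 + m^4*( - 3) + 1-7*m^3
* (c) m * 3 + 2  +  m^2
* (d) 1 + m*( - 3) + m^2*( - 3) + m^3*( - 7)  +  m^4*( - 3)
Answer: d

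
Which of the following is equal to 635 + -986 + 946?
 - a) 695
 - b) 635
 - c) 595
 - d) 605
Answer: c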